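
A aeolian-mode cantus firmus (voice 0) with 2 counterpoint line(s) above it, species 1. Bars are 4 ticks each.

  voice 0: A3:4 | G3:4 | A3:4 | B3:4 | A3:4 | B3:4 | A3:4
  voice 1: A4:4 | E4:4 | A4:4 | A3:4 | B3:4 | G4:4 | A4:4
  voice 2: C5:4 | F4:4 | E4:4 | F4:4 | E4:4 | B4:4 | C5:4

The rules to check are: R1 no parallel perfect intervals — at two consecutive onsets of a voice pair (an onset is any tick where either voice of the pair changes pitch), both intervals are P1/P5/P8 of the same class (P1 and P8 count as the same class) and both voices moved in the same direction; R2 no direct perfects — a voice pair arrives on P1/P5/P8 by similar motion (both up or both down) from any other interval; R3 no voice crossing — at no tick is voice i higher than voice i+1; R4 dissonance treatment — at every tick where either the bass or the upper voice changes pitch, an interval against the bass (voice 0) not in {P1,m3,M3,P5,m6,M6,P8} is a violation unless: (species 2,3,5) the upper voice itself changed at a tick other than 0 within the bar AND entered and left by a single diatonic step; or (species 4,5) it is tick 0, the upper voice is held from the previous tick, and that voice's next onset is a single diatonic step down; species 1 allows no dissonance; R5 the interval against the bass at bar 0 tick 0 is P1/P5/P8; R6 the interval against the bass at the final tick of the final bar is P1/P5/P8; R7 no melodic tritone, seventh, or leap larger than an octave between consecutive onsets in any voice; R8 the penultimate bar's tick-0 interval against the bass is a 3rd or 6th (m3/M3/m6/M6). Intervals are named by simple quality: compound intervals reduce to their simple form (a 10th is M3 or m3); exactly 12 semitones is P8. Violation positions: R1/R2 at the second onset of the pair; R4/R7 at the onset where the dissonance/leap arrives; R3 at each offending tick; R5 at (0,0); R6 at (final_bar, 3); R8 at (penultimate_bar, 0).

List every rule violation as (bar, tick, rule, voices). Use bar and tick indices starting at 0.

bar 0: v0=A3 v1=A4 v2=C5 downbeat m3
bar 1: v0=G3 v1=E4 v2=F4 downbeat m7
bar 2: v0=A3 v1=A4 v2=E4 downbeat P5
bar 3: v0=B3 v1=A3 v2=F4 downbeat TT
bar 4: v0=A3 v1=B3 v2=E4 downbeat P5
bar 5: v0=B3 v1=G4 v2=B4 downbeat P8
bar 6: v0=A3 v1=A4 v2=C5 downbeat m3
  -> R5 @ bar 0 tick 0 v(0, 2): opens on m3
  -> R4 @ bar 1 tick 0 v(0, 2): G3/F4 m7 untreated
  -> R2 @ bar 2 tick 0 v(0, 1): G3/E4 M6 -> A3/A4 P8 similar
  -> R3 @ bar 2 tick 0 v(1, 2): A4 above E4
  -> R3 @ bar 2 tick 1 v(1, 2): A4 above E4
  -> R3 @ bar 2 tick 2 v(1, 2): A4 above E4
  -> R3 @ bar 2 tick 3 v(1, 2): A4 above E4
  -> R3 @ bar 3 tick 0 v(0, 1): B3 above A3
  -> R4 @ bar 3 tick 0 v(0, 1): B3/A3 M2 untreated
  -> R4 @ bar 3 tick 0 v(0, 2): B3/F4 TT untreated
  -> R3 @ bar 3 tick 1 v(0, 1): B3 above A3
  -> R3 @ bar 3 tick 2 v(0, 1): B3 above A3
  -> R3 @ bar 3 tick 3 v(0, 1): B3 above A3
  -> R2 @ bar 4 tick 0 v(0, 2): B3/F4 TT -> A3/E4 P5 similar
  -> R4 @ bar 4 tick 0 v(0, 1): A3/B3 M2 untreated
  -> R2 @ bar 5 tick 0 v(0, 2): A3/E4 P5 -> B3/B4 P8 similar
  -> R8 @ bar 5 tick 0 v(0, 2): penult P8 not 3rd/6th
  -> R6 @ bar 6 tick 3 v(0, 2): closes on m3

(0, 0, R5, (0, 2))
(1, 0, R4, (0, 2))
(2, 0, R2, (0, 1))
(2, 0, R3, (1, 2))
(2, 1, R3, (1, 2))
(2, 2, R3, (1, 2))
(2, 3, R3, (1, 2))
(3, 0, R3, (0, 1))
(3, 0, R4, (0, 1))
(3, 0, R4, (0, 2))
(3, 1, R3, (0, 1))
(3, 2, R3, (0, 1))
(3, 3, R3, (0, 1))
(4, 0, R2, (0, 2))
(4, 0, R4, (0, 1))
(5, 0, R2, (0, 2))
(5, 0, R8, (0, 2))
(6, 3, R6, (0, 2))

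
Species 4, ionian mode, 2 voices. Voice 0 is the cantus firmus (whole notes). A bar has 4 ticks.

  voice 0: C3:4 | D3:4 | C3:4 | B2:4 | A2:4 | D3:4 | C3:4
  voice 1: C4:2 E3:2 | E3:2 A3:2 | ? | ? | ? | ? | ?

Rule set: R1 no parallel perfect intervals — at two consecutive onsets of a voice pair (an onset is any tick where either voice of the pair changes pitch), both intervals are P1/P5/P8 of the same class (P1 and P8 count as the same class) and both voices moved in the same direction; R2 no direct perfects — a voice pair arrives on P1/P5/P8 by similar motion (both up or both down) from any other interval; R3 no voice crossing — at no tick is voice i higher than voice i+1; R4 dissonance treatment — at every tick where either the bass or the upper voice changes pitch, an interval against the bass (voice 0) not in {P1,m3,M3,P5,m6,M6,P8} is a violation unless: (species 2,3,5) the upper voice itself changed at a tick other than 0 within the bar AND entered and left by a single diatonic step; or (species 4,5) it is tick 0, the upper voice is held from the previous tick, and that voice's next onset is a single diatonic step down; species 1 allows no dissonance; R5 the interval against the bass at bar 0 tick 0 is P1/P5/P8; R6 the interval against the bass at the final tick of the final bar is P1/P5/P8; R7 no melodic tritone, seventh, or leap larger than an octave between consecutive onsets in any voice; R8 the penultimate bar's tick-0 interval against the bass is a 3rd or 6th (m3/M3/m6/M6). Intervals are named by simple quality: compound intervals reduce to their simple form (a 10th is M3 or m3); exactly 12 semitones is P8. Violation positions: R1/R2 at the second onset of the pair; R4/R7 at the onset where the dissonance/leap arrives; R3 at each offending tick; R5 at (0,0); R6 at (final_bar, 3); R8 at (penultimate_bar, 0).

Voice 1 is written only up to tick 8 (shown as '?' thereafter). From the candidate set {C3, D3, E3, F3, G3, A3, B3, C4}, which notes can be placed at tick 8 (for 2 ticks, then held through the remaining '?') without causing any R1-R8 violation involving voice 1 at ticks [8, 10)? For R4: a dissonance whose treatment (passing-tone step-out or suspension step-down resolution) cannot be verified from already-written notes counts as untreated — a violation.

C3: violates R2
D3: violates R4
E3: legal
F3: violates R4
G3: violates R1
A3: legal
B3: violates R4
C4: legal

{A3, C4, E3}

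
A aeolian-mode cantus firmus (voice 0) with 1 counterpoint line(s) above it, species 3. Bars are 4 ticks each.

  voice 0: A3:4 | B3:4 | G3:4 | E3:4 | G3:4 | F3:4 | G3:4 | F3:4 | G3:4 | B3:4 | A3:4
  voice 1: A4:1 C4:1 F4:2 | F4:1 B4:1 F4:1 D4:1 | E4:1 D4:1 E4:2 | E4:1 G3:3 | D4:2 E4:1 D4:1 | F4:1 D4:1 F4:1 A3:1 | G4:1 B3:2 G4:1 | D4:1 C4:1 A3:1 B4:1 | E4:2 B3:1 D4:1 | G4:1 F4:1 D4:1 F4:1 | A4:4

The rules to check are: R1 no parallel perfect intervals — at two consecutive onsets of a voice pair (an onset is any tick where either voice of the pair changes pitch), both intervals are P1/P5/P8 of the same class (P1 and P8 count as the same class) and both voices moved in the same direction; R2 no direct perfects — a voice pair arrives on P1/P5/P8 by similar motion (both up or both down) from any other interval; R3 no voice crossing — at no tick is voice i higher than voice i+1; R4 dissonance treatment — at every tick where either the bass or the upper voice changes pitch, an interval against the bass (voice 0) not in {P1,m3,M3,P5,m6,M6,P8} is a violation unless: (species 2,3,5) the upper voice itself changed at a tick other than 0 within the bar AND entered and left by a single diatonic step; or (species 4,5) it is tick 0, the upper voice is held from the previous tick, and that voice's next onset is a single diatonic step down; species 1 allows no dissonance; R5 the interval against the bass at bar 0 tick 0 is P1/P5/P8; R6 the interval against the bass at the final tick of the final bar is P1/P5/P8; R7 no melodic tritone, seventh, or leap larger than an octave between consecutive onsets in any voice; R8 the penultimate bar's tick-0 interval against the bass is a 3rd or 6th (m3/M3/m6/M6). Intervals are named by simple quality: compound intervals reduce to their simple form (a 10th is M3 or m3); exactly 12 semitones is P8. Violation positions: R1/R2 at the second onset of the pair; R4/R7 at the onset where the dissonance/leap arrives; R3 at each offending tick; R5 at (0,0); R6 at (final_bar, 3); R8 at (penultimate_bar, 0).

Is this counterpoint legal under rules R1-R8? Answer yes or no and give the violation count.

No (11 violations)

bar 0: v0=A3 v1=A4 (P8)
bar 1: v0=B3 v1=F4 (TT)
bar 2: v0=G3 v1=E4 (M6)
bar 3: v0=E3 v1=E4 (P8)
bar 4: v0=G3 v1=D4 (P5)
bar 5: v0=F3 v1=F4 (P8)
bar 6: v0=G3 v1=G4 (P8)
bar 7: v0=F3 v1=D4 (M6)
bar 8: v0=G3 v1=E4 (M6)
bar 9: v0=B3 v1=G4 (m6)
bar 10: v0=A3 v1=A4 (P8)
  R4 @ bar1.0: B3/F4 TT untreated
  R7 @ bar1.1: F4->B4 leap 6st
  R4 @ bar1.2: B3/F4 TT untreated
  R7 @ bar1.2: B4->F4 leap 6st
  R2 @ bar4.0: E3/G3 m3 -> G3/D4 P5 similar
  R2 @ bar6.0: F3/A3 M3 -> G3/G4 P8 similar
  R7 @ bar6.0: A3->G4 leap 10st
  R4 @ bar7.3: F3/B4 TT untreated
  R7 @ bar7.3: A3->B4 leap 14st
  R4 @ bar9.1: B3/F4 TT untreated
  R4 @ bar9.3: B3/F4 TT untreated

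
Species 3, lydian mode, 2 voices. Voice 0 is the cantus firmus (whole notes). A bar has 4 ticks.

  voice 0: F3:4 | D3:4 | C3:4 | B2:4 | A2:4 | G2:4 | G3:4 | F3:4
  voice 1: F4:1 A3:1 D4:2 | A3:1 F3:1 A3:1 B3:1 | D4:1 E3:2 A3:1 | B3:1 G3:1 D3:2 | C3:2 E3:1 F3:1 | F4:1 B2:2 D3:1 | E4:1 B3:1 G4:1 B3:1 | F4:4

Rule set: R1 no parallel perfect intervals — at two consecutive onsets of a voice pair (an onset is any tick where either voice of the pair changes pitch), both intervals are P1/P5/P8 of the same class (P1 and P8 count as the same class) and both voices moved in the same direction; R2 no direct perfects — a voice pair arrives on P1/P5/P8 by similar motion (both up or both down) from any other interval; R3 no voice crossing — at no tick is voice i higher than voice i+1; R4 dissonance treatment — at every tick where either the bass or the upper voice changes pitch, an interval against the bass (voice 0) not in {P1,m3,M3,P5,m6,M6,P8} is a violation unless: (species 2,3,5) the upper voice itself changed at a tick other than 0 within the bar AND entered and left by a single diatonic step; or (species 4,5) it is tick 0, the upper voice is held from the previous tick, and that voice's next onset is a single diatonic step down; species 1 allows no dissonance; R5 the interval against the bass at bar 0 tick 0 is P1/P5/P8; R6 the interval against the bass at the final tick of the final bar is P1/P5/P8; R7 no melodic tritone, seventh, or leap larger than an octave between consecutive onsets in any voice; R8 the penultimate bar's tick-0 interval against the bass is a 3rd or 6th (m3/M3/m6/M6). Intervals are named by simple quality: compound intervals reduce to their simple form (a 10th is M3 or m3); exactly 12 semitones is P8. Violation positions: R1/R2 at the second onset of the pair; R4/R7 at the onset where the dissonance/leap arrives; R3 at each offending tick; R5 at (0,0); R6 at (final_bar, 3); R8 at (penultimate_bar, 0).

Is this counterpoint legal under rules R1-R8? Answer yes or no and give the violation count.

bar 0: v0=F3 v1=F4 (P8)
bar 1: v0=D3 v1=A3 (P5)
bar 2: v0=C3 v1=D4 (M2)
bar 3: v0=B2 v1=B3 (P8)
bar 4: v0=A2 v1=C3 (m3)
bar 5: v0=G2 v1=F4 (m7)
bar 6: v0=G3 v1=E4 (M6)
bar 7: v0=F3 v1=F4 (P8)
  R2 @ bar1.0: F3/D4 M6 -> D3/A3 P5 similar
  R4 @ bar2.0: C3/D4 M2 untreated
  R7 @ bar2.1: D4->E3 leap 10st
  R4 @ bar5.0: G2/F4 m7 untreated
  R7 @ bar5.1: F4->B2 leap 18st
  R7 @ bar6.0: D3->E4 leap 14st
  R7 @ bar7.0: B3->F4 leap 6st

No (7 violations)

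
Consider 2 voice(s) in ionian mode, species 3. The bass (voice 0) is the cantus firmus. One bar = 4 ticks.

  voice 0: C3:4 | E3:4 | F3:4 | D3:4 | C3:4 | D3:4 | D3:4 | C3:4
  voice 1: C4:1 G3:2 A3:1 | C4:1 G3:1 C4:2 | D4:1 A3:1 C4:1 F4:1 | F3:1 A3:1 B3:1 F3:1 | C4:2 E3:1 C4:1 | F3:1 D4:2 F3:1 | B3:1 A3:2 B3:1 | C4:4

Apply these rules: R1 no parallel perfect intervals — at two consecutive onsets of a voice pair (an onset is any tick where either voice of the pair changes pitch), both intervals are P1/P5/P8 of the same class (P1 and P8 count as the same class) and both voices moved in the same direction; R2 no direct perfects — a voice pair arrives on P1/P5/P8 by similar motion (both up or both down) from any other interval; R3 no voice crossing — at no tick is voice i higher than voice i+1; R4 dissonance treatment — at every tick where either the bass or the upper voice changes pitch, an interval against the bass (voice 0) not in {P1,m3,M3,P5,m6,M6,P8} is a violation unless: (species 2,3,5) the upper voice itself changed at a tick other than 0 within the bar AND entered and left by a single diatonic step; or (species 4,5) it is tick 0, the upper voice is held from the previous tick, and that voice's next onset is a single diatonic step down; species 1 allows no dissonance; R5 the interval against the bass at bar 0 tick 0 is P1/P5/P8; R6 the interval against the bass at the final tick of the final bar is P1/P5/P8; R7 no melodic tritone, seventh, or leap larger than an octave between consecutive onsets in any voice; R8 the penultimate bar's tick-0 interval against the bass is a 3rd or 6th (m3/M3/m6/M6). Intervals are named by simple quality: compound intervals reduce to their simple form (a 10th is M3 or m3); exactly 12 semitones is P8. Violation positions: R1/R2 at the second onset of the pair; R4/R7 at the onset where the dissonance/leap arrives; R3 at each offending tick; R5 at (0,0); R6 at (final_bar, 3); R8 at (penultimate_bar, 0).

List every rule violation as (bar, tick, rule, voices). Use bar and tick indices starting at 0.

bar 0: v0=C3 v1=C4 downbeat P8
bar 1: v0=E3 v1=C4 downbeat m6
bar 2: v0=F3 v1=D4 downbeat M6
bar 3: v0=D3 v1=F3 downbeat m3
bar 4: v0=C3 v1=C4 downbeat P8
bar 5: v0=D3 v1=F3 downbeat m3
bar 6: v0=D3 v1=B3 downbeat M6
bar 7: v0=C3 v1=C4 downbeat P8
  -> R7 @ bar 3 tick 3 v(1,): B3->F3 leap 6st
  -> R7 @ bar 6 tick 0 v(1,): F3->B3 leap 6st

(3, 3, R7, (1,))
(6, 0, R7, (1,))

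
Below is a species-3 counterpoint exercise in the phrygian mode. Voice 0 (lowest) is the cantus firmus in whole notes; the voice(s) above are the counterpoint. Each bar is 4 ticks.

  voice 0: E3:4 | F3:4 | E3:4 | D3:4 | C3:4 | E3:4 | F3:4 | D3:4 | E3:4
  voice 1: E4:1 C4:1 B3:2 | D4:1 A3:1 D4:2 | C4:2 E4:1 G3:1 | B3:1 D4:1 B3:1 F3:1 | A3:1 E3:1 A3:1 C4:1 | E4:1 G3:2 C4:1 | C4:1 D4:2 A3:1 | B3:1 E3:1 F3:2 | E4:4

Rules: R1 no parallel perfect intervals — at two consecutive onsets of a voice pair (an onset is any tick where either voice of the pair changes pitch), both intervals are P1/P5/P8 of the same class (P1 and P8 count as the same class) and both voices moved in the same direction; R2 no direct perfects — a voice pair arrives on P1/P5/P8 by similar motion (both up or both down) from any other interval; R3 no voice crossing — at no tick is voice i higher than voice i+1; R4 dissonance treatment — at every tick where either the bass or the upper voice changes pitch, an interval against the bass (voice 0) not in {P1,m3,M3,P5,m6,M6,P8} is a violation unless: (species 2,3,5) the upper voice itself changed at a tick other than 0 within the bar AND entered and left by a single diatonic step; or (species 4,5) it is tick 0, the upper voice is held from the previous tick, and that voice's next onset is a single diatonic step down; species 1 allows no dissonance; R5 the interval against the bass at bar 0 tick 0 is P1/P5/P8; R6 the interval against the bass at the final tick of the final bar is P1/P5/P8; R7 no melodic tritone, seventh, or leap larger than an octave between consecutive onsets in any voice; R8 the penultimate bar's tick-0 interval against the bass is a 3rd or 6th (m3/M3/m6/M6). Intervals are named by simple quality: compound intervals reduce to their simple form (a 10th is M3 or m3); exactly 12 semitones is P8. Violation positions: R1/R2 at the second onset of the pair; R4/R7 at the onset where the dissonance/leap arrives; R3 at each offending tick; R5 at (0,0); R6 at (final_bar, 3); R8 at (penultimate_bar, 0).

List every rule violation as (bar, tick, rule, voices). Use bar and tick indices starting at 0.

(3, 3, R7, (1,))
(5, 0, R1, (0, 1))
(7, 1, R4, (0, 1))
(8, 0, R2, (0, 1))
(8, 0, R7, (1,))

bar 0: v0=E3 v1=E4 downbeat P8
bar 1: v0=F3 v1=D4 downbeat M6
bar 2: v0=E3 v1=C4 downbeat m6
bar 3: v0=D3 v1=B3 downbeat M6
bar 4: v0=C3 v1=A3 downbeat M6
bar 5: v0=E3 v1=E4 downbeat P8
bar 6: v0=F3 v1=C4 downbeat P5
bar 7: v0=D3 v1=B3 downbeat M6
bar 8: v0=E3 v1=E4 downbeat P8
  -> R7 @ bar 3 tick 3 v(1,): B3->F3 leap 6st
  -> R1 @ bar 5 tick 0 v(0, 1): C3/C4 P8 -> E3/E4 P8 similar
  -> R4 @ bar 7 tick 1 v(0, 1): D3/E3 M2 untreated
  -> R2 @ bar 8 tick 0 v(0, 1): D3/F3 m3 -> E3/E4 P8 similar
  -> R7 @ bar 8 tick 0 v(1,): F3->E4 leap 11st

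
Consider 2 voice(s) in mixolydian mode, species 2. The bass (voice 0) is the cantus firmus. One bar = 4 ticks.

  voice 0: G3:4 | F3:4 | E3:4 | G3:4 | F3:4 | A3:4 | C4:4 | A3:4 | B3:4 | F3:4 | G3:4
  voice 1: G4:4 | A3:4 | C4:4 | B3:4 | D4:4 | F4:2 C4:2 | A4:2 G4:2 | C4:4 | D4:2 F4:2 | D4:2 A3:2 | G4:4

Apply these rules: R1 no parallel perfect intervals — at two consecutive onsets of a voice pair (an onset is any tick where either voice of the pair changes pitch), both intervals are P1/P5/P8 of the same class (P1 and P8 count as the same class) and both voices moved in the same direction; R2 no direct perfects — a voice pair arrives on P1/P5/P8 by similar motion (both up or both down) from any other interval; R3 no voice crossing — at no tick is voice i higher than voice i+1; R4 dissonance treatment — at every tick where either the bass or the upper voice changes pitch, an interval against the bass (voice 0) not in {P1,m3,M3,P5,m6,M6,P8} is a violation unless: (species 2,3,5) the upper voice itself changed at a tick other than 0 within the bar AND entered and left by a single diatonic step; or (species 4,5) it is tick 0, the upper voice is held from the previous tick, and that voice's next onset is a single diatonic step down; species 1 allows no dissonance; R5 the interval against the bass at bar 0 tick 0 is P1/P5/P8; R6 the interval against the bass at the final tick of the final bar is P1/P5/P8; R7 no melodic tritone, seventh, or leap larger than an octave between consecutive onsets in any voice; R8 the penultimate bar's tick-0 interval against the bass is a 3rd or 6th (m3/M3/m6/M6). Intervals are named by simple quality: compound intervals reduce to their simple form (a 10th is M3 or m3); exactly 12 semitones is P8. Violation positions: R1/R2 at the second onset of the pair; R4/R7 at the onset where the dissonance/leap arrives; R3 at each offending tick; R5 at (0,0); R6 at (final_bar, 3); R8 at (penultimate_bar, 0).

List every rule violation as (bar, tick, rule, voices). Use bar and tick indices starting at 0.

(1, 0, R7, (1,))
(8, 2, R4, (0, 1))
(9, 0, R7, (0,))
(10, 0, R2, (0, 1))
(10, 0, R7, (1,))

bar 0: v0=G3 v1=G4 downbeat P8
bar 1: v0=F3 v1=A3 downbeat M3
bar 2: v0=E3 v1=C4 downbeat m6
bar 3: v0=G3 v1=B3 downbeat M3
bar 4: v0=F3 v1=D4 downbeat M6
bar 5: v0=A3 v1=F4 downbeat m6
bar 6: v0=C4 v1=A4 downbeat M6
bar 7: v0=A3 v1=C4 downbeat m3
bar 8: v0=B3 v1=D4 downbeat m3
bar 9: v0=F3 v1=D4 downbeat M6
bar 10: v0=G3 v1=G4 downbeat P8
  -> R7 @ bar 1 tick 0 v(1,): G4->A3 leap 10st
  -> R4 @ bar 8 tick 2 v(0, 1): B3/F4 TT untreated
  -> R7 @ bar 9 tick 0 v(0,): B3->F3 leap 6st
  -> R2 @ bar 10 tick 0 v(0, 1): F3/A3 M3 -> G3/G4 P8 similar
  -> R7 @ bar 10 tick 0 v(1,): A3->G4 leap 10st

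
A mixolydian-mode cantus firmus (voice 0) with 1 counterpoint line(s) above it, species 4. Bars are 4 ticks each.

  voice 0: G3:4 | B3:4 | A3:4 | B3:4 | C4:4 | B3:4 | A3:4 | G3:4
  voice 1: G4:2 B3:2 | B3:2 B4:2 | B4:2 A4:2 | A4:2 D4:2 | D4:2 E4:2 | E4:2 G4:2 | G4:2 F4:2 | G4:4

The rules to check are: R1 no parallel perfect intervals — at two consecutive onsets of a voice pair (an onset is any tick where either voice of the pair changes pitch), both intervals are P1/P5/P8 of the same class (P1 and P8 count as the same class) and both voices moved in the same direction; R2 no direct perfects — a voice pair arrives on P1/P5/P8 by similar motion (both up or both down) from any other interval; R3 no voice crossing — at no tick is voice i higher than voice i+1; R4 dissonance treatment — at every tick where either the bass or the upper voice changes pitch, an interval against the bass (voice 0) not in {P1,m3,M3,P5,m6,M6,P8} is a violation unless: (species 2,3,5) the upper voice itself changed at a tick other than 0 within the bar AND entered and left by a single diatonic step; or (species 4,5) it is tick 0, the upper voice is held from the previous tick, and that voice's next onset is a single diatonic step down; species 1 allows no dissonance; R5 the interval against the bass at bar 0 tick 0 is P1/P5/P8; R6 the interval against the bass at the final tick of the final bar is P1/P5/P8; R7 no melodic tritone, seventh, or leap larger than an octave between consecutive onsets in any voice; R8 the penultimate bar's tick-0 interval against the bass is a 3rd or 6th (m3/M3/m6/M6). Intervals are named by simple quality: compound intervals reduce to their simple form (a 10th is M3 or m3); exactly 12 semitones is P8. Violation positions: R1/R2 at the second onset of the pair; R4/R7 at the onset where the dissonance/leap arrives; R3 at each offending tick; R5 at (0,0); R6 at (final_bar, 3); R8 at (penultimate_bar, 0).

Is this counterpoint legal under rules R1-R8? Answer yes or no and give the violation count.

bar 0: v0=G3 v1=G4 (P8)
bar 1: v0=B3 v1=B3 (P1)
bar 2: v0=A3 v1=B4 (M2)
bar 3: v0=B3 v1=A4 (m7)
bar 4: v0=C4 v1=D4 (M2)
bar 5: v0=B3 v1=E4 (P4)
bar 6: v0=A3 v1=G4 (m7)
bar 7: v0=G3 v1=G4 (P8)
  R4 @ bar3.0: B3/A4 m7 untreated
  R4 @ bar4.0: C4/D4 M2 untreated
  R4 @ bar5.0: B3/E4 P4 untreated
  R8 @ bar6.0: penult m7 not 3rd/6th

No (4 violations)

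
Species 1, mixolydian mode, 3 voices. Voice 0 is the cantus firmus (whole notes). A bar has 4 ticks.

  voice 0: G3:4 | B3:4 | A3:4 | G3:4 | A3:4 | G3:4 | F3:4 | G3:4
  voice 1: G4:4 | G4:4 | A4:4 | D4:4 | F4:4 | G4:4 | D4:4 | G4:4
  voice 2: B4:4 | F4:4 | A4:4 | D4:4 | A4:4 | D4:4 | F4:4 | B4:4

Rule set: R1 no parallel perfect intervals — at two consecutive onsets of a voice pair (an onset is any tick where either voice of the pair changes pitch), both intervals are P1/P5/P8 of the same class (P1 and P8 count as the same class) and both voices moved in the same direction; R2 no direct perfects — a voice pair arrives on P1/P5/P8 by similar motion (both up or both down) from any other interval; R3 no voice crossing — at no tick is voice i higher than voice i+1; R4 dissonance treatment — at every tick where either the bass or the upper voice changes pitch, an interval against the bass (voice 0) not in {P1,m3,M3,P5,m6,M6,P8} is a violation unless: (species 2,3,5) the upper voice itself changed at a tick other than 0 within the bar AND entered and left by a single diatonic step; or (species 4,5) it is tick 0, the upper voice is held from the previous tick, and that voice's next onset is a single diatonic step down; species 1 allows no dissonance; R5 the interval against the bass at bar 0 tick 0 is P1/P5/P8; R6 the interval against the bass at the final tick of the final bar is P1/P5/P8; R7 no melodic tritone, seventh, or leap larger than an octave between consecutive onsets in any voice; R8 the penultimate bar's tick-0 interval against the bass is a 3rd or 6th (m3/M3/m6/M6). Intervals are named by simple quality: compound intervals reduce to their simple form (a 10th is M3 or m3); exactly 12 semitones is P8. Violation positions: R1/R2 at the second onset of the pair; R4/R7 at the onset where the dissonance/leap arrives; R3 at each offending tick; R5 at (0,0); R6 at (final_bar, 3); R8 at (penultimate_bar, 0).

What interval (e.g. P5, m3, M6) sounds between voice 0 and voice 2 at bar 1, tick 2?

TT

voice 0=B3 voice 2=F4 -> TT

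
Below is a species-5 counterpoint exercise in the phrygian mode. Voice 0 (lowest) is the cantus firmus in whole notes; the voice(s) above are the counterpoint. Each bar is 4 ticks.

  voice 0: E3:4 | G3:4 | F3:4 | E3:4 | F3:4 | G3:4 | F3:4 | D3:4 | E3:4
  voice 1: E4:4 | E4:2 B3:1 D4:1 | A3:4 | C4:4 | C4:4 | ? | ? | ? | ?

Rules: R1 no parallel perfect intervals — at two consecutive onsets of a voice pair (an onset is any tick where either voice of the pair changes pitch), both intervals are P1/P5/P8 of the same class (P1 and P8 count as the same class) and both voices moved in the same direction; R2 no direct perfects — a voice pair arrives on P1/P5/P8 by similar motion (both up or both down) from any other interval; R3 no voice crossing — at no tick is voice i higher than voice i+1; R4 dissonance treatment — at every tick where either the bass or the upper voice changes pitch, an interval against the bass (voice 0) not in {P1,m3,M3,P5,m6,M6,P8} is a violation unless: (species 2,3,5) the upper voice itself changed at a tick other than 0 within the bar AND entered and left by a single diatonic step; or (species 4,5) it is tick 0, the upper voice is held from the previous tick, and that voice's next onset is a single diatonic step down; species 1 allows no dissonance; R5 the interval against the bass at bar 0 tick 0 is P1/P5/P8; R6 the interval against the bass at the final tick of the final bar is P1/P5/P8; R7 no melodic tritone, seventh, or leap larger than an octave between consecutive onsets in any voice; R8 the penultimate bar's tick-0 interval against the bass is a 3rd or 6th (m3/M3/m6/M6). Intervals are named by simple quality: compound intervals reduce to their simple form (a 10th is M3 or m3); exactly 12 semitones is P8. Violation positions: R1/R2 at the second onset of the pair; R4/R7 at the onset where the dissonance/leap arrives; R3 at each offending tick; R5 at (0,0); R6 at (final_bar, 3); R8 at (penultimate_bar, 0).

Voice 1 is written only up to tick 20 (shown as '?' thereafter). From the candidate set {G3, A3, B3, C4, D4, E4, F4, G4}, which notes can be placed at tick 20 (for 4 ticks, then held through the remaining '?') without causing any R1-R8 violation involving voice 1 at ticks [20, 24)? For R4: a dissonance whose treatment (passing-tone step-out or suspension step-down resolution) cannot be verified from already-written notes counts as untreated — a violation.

{B3, E4, G3}

G3: legal
A3: violates R4
B3: legal
C4: violates R4
D4: violates R1
E4: legal
F4: violates R4
G4: violates R2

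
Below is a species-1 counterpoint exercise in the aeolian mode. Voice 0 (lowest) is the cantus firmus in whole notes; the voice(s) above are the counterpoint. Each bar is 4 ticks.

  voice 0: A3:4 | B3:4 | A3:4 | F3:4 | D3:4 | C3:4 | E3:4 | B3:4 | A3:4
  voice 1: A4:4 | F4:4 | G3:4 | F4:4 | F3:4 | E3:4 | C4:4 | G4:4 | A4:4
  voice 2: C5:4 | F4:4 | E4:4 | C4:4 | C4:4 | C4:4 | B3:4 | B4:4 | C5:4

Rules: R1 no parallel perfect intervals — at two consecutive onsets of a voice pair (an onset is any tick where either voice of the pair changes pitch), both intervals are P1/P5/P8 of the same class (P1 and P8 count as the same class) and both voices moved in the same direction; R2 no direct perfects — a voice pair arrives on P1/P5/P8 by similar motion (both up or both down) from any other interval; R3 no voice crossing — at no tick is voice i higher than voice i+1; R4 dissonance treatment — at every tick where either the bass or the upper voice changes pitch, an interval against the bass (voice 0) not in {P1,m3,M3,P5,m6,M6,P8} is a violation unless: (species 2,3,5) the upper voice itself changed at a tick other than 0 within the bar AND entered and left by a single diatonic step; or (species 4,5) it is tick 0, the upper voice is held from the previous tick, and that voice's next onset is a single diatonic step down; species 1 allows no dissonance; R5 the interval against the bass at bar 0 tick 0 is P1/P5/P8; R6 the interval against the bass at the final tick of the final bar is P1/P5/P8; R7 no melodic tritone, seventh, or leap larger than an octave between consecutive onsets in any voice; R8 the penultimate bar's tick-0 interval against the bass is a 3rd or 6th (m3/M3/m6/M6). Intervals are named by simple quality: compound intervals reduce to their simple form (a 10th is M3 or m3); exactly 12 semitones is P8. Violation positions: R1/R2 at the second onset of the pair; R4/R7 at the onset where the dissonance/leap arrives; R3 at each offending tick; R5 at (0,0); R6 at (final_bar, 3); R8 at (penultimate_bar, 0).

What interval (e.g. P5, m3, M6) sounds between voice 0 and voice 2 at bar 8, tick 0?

m3

voice 0=A3 voice 2=C5 -> m3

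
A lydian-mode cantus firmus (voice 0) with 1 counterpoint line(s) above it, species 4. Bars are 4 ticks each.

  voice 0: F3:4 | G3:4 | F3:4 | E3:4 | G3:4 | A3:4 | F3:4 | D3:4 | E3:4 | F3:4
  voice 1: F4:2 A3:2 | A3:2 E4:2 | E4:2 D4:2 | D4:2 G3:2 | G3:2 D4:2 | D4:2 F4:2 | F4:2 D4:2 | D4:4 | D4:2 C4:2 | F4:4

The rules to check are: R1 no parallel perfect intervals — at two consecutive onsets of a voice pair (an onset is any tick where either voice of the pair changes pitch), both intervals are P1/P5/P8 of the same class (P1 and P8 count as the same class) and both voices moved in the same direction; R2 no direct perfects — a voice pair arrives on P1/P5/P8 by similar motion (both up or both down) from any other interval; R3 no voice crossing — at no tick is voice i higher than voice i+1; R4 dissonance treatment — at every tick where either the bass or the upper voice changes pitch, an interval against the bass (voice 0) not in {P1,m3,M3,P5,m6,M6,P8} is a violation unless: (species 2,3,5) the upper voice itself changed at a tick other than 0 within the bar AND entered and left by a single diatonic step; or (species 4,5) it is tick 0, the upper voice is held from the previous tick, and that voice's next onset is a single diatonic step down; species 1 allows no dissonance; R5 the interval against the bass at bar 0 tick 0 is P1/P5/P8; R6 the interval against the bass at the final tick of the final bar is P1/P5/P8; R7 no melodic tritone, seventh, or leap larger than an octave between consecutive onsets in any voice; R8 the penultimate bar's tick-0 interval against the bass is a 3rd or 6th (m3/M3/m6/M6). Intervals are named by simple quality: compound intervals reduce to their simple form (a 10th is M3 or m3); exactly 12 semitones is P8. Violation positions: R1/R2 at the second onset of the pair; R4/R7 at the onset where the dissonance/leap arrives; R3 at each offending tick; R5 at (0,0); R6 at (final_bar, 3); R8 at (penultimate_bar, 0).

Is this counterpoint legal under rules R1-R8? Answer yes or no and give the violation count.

No (5 violations)

bar 0: v0=F3 v1=F4 (P8)
bar 1: v0=G3 v1=A3 (M2)
bar 2: v0=F3 v1=E4 (M7)
bar 3: v0=E3 v1=D4 (m7)
bar 4: v0=G3 v1=G3 (P1)
bar 5: v0=A3 v1=D4 (P4)
bar 6: v0=F3 v1=F4 (P8)
bar 7: v0=D3 v1=D4 (P8)
bar 8: v0=E3 v1=D4 (m7)
bar 9: v0=F3 v1=F4 (P8)
  R4 @ bar1.0: G3/A3 M2 untreated
  R4 @ bar3.0: E3/D4 m7 untreated
  R4 @ bar5.0: A3/D4 P4 untreated
  R8 @ bar8.0: penult m7 not 3rd/6th
  R2 @ bar9.0: E3/C4 m6 -> F3/F4 P8 similar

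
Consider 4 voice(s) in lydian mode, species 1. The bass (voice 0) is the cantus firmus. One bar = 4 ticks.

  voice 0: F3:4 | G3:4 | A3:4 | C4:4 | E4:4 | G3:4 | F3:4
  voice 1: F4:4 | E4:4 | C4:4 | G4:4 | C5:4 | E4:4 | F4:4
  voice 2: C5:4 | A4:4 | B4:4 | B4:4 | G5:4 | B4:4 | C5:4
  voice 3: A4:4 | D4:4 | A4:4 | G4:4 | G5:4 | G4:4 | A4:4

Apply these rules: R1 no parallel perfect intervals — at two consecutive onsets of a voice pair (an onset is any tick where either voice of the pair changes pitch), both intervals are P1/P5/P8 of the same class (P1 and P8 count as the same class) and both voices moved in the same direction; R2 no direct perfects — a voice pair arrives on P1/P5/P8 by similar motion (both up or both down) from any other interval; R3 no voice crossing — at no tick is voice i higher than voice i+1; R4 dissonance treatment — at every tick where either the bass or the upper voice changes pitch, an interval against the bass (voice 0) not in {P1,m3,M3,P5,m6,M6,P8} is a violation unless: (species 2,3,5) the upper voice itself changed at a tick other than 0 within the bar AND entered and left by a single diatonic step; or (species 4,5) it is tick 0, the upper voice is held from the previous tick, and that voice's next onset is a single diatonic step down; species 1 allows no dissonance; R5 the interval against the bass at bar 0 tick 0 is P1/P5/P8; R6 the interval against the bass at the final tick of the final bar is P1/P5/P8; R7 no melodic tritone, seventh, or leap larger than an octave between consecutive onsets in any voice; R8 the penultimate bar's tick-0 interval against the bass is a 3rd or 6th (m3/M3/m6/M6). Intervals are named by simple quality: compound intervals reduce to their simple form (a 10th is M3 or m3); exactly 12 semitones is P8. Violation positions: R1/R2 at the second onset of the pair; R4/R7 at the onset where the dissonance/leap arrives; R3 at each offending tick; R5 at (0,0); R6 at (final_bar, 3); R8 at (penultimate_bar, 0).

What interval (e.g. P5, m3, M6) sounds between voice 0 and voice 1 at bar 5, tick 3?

voice 0=G3 voice 1=E4 -> M6

M6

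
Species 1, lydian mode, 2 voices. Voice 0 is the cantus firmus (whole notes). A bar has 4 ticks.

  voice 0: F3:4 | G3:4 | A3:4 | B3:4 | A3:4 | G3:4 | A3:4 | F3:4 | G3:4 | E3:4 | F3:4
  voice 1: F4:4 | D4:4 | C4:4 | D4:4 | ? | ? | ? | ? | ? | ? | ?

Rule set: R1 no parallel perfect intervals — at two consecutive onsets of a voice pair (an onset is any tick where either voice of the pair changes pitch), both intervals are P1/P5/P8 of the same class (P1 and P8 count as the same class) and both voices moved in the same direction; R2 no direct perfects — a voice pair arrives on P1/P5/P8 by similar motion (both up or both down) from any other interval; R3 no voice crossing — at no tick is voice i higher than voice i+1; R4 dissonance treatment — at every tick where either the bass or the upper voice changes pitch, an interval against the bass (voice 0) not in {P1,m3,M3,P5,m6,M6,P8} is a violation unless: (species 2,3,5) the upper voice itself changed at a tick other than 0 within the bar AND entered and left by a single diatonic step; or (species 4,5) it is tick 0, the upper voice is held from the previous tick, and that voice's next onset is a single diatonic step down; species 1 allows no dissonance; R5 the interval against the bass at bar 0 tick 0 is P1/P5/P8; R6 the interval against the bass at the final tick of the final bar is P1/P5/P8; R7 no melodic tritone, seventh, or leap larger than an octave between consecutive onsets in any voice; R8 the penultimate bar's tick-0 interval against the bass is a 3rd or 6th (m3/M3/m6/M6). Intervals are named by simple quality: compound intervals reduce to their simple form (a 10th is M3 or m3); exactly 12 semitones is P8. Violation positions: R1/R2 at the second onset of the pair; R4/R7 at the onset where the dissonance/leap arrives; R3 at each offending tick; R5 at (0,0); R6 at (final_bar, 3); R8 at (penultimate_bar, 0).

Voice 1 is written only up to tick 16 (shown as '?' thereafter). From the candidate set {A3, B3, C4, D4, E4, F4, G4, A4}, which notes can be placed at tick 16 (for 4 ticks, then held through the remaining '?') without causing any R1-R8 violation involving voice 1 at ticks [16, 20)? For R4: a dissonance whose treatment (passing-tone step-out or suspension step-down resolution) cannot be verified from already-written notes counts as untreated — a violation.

A3: violates R2
B3: violates R4
C4: legal
D4: violates R4
E4: legal
F4: legal
G4: violates R4
A4: legal

{A4, C4, E4, F4}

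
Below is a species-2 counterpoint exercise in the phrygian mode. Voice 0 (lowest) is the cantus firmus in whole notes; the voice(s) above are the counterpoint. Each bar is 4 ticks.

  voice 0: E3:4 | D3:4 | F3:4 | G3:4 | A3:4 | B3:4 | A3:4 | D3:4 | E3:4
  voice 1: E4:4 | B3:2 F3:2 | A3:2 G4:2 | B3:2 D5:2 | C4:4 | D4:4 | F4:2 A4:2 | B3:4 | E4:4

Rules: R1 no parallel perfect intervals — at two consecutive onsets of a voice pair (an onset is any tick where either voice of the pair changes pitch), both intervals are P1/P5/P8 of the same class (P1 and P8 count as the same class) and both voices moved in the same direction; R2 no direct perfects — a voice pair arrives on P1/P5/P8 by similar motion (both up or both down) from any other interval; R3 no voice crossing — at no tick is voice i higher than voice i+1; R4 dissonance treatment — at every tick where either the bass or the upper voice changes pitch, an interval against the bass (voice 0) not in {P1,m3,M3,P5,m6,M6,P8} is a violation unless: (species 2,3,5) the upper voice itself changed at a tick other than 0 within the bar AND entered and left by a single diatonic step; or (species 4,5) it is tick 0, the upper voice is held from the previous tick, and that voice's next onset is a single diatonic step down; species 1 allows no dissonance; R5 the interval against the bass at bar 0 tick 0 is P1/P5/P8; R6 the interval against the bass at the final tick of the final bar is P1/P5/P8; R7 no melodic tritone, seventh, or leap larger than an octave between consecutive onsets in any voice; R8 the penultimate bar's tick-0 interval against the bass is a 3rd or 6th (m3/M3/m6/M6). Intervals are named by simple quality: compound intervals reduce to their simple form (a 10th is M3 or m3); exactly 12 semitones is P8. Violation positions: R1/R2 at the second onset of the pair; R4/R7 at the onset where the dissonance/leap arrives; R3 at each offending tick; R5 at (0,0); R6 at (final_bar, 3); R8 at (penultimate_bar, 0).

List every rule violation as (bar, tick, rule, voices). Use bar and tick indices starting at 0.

(1, 2, R7, (1,))
(2, 2, R4, (0, 1))
(2, 2, R7, (1,))
(3, 2, R7, (1,))
(4, 0, R7, (1,))
(7, 0, R7, (1,))
(8, 0, R2, (0, 1))

bar 0: v0=E3 v1=E4 downbeat P8
bar 1: v0=D3 v1=B3 downbeat M6
bar 2: v0=F3 v1=A3 downbeat M3
bar 3: v0=G3 v1=B3 downbeat M3
bar 4: v0=A3 v1=C4 downbeat m3
bar 5: v0=B3 v1=D4 downbeat m3
bar 6: v0=A3 v1=F4 downbeat m6
bar 7: v0=D3 v1=B3 downbeat M6
bar 8: v0=E3 v1=E4 downbeat P8
  -> R7 @ bar 1 tick 2 v(1,): B3->F3 leap 6st
  -> R4 @ bar 2 tick 2 v(0, 1): F3/G4 M2 untreated
  -> R7 @ bar 2 tick 2 v(1,): A3->G4 leap 10st
  -> R7 @ bar 3 tick 2 v(1,): B3->D5 leap 15st
  -> R7 @ bar 4 tick 0 v(1,): D5->C4 leap 14st
  -> R7 @ bar 7 tick 0 v(1,): A4->B3 leap 10st
  -> R2 @ bar 8 tick 0 v(0, 1): D3/B3 M6 -> E3/E4 P8 similar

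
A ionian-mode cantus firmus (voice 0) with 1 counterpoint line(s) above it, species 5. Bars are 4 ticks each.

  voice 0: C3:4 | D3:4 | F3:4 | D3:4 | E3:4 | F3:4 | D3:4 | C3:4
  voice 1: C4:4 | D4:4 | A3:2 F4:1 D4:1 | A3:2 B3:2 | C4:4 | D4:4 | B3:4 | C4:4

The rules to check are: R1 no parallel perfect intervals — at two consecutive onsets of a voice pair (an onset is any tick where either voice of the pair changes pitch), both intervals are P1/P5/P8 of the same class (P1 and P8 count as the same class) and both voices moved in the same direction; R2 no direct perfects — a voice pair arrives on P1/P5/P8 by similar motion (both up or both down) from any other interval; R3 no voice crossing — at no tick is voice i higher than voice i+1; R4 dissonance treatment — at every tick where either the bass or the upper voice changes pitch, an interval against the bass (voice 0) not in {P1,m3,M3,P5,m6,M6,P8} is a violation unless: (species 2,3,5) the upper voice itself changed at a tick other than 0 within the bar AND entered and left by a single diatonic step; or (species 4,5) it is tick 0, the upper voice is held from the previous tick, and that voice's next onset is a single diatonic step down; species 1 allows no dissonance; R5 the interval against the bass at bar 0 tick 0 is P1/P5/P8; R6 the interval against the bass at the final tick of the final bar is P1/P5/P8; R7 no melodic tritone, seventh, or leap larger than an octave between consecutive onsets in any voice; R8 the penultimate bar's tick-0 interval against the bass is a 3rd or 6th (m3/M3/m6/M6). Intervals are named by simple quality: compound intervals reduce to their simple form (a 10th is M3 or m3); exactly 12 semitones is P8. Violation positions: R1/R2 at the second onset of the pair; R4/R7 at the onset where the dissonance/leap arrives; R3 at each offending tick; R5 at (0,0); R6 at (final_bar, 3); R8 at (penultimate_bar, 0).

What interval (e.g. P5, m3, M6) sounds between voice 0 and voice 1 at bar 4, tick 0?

voice 0=E3 voice 1=C4 -> m6

m6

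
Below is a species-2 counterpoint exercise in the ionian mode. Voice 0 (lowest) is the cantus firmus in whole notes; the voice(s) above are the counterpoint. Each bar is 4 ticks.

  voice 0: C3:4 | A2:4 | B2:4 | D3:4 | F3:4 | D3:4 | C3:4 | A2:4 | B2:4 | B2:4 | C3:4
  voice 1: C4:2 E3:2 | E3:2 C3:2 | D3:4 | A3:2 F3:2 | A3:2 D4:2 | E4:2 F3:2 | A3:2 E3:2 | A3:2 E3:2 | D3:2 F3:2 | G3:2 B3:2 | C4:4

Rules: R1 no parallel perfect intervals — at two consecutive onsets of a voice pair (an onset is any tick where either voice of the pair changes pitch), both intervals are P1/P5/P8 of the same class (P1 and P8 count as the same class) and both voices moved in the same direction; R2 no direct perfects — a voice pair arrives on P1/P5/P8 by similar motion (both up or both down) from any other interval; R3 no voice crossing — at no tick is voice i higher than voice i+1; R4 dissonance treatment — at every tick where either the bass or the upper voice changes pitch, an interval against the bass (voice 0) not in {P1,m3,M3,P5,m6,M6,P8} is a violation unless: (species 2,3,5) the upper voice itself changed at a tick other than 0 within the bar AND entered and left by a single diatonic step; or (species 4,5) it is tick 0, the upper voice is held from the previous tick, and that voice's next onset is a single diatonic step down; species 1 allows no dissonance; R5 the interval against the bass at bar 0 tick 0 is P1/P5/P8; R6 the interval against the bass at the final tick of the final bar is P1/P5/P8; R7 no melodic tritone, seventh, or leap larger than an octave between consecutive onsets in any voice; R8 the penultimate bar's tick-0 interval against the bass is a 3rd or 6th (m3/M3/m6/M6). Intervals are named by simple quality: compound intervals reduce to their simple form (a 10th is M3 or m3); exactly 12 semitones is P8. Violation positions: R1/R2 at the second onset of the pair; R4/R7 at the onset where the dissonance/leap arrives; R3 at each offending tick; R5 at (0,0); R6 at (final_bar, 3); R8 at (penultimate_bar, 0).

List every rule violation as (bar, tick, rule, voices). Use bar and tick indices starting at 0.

(3, 0, R2, (0, 1))
(5, 0, R4, (0, 1))
(5, 2, R7, (1,))
(8, 2, R4, (0, 1))
(10, 0, R1, (0, 1))

bar 0: v0=C3 v1=C4 downbeat P8
bar 1: v0=A2 v1=E3 downbeat P5
bar 2: v0=B2 v1=D3 downbeat m3
bar 3: v0=D3 v1=A3 downbeat P5
bar 4: v0=F3 v1=A3 downbeat M3
bar 5: v0=D3 v1=E4 downbeat M2
bar 6: v0=C3 v1=A3 downbeat M6
bar 7: v0=A2 v1=A3 downbeat P8
bar 8: v0=B2 v1=D3 downbeat m3
bar 9: v0=B2 v1=G3 downbeat m6
bar 10: v0=C3 v1=C4 downbeat P8
  -> R2 @ bar 3 tick 0 v(0, 1): B2/D3 m3 -> D3/A3 P5 similar
  -> R4 @ bar 5 tick 0 v(0, 1): D3/E4 M2 untreated
  -> R7 @ bar 5 tick 2 v(1,): E4->F3 leap 11st
  -> R4 @ bar 8 tick 2 v(0, 1): B2/F3 TT untreated
  -> R1 @ bar 10 tick 0 v(0, 1): B2/B3 P8 -> C3/C4 P8 similar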